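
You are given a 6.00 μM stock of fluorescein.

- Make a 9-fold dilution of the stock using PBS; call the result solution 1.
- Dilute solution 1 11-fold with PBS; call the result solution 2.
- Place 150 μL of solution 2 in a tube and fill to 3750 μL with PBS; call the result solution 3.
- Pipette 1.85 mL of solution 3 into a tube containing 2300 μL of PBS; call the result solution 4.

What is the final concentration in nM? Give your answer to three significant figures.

Step 1: 9-fold → factor 9
Step 2: 11-fold → factor 11
Step 3: 150 μL brought to 3750 μL → factor 3750/150 = 25
Step 4: 1.85 mL + 2300 μL = 4.15 mL total → factor 4.15/1.85 = 2.2432
Overall dilution factor = 9 × 11 × 25 × 2.2432 = 5552
Final = 6.00 μM / 5552 = 0.001081 μM = 1.08 nM

1.08 nM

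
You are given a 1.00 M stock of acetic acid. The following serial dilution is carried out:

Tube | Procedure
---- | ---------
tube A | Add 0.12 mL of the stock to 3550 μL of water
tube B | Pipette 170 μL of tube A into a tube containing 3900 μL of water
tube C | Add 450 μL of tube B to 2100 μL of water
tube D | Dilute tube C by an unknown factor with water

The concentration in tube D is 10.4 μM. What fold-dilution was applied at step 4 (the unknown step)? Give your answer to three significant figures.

23.2-fold

Step 1: 0.12 mL + 3550 μL = 3.67 mL total → factor 3.67/0.12 = 30.583
Step 2: 170 μL + 3900 μL = 4070 μL total → factor 4070/170 = 23.941
Step 3: 450 μL + 2100 μL = 2550 μL total → factor 2550/450 = 5.6667
Step 4: unknown factor x
Product of known-step factors = 4149.1
Overall factor = 1.00 M / (10.4 μM) = 96154
x = 96154 / 4149.1 = 23.2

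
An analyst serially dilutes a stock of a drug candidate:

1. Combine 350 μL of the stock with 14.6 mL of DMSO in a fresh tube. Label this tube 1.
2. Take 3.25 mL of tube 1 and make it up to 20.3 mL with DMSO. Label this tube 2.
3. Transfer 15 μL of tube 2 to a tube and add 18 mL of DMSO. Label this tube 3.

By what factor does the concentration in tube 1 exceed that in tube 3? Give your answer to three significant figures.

Step 1: 350 μL + 14.6 mL = 14950 μL total → factor 14950/350 = 42.714
Step 2: 3.25 mL brought to 20.3 mL → factor 20.3/3.25 = 6.2462
Step 3: 15 μL + 18 mL = 18015 μL total → factor 18015/15 = 1201
Dilution factor to tube 1 = 42.714; to tube 3 = 3.2043 × 10^5
[tube 1]/[tube 3] = (factor to tube 3)/(factor to tube 1) = 3.2043 × 10^5/42.714 = 7.50 × 10^3

7.50 × 10^3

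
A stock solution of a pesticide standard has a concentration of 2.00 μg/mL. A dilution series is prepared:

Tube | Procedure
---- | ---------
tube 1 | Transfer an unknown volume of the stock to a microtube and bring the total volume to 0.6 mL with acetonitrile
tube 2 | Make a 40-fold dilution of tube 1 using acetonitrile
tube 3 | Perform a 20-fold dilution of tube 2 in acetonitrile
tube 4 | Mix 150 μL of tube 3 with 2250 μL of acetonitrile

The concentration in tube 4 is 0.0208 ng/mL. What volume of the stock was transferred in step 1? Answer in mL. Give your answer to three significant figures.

Step 1: v brought to 0.6 mL → factor = 0.6 mL/v
Step 2: 40-fold → factor 40
Step 3: 20-fold → factor 20
Step 4: 150 μL + 2250 μL = 2400 μL total → factor 2400/150 = 16
Product of known-step factors = 12800
Overall factor = 2.00 μg/mL / (0.0208 ng/mL) = 96154
Step-1 factor = 96154 / 12800 = 7.512
v = 0.6 mL / 7.512 = 0.0799 mL

0.0799 mL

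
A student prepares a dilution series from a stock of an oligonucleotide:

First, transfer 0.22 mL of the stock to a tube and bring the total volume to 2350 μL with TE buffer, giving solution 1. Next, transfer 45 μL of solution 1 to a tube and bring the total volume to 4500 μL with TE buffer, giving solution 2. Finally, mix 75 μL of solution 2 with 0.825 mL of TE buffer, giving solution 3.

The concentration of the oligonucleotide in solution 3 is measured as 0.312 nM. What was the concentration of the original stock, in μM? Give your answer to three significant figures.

4.00 μM

Step 1: 0.22 mL brought to 2350 μL → factor 2.35/0.22 = 10.682
Step 2: 45 μL brought to 4500 μL → factor 4500/45 = 100
Step 3: 75 μL + 0.825 mL = 900 μL total → factor 900/75 = 12
Overall dilution factor = 10.682 × 100 × 12 = 12818
Stock = 0.312 nM × 12818 = 3999 nM = 4.00 μM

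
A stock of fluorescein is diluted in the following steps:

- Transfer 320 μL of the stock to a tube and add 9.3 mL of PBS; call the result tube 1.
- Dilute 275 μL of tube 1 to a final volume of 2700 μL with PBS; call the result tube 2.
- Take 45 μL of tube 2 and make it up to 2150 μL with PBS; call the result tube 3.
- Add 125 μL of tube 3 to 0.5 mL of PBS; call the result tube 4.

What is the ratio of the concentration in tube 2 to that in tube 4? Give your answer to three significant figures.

239

Step 1: 320 μL + 9.3 mL = 9620 μL total → factor 9620/320 = 30.062
Step 2: 275 μL brought to 2700 μL → factor 2700/275 = 9.8182
Step 3: 45 μL brought to 2150 μL → factor 2150/45 = 47.778
Step 4: 125 μL + 0.5 mL = 625 μL total → factor 625/125 = 5
Dilution factor to tube 2 = 295.16; to tube 4 = 70510
[tube 2]/[tube 4] = (factor to tube 4)/(factor to tube 2) = 70510/295.16 = 239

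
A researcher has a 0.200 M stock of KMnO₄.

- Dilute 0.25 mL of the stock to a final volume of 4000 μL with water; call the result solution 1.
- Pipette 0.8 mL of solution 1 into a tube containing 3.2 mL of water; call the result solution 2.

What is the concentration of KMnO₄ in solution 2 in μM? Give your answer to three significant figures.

2.50 × 10^3 μM

Step 1: 0.25 mL brought to 4000 μL → factor 4/0.25 = 16
Step 2: 0.8 mL + 3.2 mL = 4 mL total → factor 4/0.8 = 5
Overall dilution factor = 16 × 5 = 80
Final = 0.200 M / 80 = 0.002500 M = 2.50 × 10^3 μM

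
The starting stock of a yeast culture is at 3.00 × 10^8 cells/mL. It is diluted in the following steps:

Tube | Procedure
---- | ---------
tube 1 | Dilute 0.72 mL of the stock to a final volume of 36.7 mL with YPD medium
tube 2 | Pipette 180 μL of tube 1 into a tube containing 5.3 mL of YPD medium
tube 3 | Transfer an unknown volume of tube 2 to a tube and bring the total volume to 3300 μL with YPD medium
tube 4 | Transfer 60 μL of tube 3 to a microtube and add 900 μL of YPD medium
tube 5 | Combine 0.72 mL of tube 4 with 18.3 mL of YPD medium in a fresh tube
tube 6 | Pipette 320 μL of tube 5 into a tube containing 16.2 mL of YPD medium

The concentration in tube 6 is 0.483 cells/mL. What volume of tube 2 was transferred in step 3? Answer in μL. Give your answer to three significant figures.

Step 1: 0.72 mL brought to 36.7 mL → factor 36.7/0.72 = 50.972
Step 2: 180 μL + 5.3 mL = 5480 μL total → factor 5480/180 = 30.444
Step 3: v brought to 3300 μL → factor = 3300 μL/v
Step 4: 60 μL + 900 μL = 960 μL total → factor 960/60 = 16
Step 5: 0.72 mL + 18.3 mL = 19.02 mL total → factor 19.02/0.72 = 26.417
Step 6: 320 μL + 16.2 mL = 16520 μL total → factor 16520/320 = 51.625
Product of known-step factors = 3.3861 × 10^7
Overall factor = 3.00 × 10^8 cells/mL / (0.483 cells/mL) = 6.2112 × 10^8
Step-3 factor = 6.2112 × 10^8 / 3.3861 × 10^7 = 18.343
v = 3300 μL / 18.343 = 180 μL

180 μL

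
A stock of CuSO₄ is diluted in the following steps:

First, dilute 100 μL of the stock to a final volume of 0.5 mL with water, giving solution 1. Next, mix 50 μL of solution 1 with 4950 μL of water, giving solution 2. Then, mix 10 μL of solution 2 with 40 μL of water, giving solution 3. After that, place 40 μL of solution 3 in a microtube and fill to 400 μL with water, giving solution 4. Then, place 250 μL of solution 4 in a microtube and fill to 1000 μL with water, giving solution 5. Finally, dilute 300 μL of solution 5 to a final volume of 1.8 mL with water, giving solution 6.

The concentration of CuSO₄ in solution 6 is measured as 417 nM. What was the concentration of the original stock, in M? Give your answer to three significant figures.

0.250 M

Step 1: 100 μL brought to 0.5 mL → factor 500/100 = 5
Step 2: 50 μL + 4950 μL = 5000 μL total → factor 5000/50 = 100
Step 3: 10 μL + 40 μL = 50 μL total → factor 50/10 = 5
Step 4: 40 μL brought to 400 μL → factor 400/40 = 10
Step 5: 250 μL brought to 1000 μL → factor 1000/250 = 4
Step 6: 300 μL brought to 1.8 mL → factor 1800/300 = 6
Overall dilution factor = 5 × 100 × 5 × 10 × 4 × 6 = 6 × 10^5
Stock = 417 nM × 6 × 10^5 = 2.502 × 10^8 nM = 0.250 M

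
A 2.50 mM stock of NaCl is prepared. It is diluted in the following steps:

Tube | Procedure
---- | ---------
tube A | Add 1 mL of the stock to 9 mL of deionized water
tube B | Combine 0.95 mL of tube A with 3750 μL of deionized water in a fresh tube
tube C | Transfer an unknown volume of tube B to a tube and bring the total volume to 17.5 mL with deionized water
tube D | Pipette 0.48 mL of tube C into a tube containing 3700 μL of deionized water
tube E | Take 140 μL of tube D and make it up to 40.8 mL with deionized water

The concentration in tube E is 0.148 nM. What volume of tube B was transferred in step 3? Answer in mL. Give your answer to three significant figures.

Step 1: 1 mL + 9 mL = 10 mL total → factor 10/1 = 10
Step 2: 0.95 mL + 3750 μL = 4.7 mL total → factor 4.7/0.95 = 4.9474
Step 3: v brought to 17.5 mL → factor = 17.5 mL/v
Step 4: 0.48 mL + 3700 μL = 4.18 mL total → factor 4.18/0.48 = 8.7083
Step 5: 140 μL brought to 40.8 mL → factor 40800/140 = 291.43
Product of known-step factors = 1.2556 × 10^5
Overall factor = 2.50 mM / (0.148 nM) = 1.6892 × 10^7
Step-3 factor = 1.6892 × 10^7 / 1.2556 × 10^5 = 134.54
v = 17.5 mL / 134.54 = 0.130 mL

0.130 mL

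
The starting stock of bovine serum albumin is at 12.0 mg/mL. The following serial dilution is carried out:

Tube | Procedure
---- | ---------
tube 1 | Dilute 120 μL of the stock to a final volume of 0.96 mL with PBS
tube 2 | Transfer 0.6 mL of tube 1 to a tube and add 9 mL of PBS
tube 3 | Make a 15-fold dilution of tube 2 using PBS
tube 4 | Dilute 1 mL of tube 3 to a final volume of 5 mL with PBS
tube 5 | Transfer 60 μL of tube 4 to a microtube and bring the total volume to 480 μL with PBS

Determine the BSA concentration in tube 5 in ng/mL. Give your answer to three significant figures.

156 ng/mL

Step 1: 120 μL brought to 0.96 mL → factor 960/120 = 8
Step 2: 0.6 mL + 9 mL = 9.6 mL total → factor 9.6/0.6 = 16
Step 3: 15-fold → factor 15
Step 4: 1 mL brought to 5 mL → factor 5/1 = 5
Step 5: 60 μL brought to 480 μL → factor 480/60 = 8
Overall dilution factor = 8 × 16 × 15 × 5 × 8 = 76800
Final = 12.0 mg/mL / 76800 = 0.0001563 mg/mL = 156 ng/mL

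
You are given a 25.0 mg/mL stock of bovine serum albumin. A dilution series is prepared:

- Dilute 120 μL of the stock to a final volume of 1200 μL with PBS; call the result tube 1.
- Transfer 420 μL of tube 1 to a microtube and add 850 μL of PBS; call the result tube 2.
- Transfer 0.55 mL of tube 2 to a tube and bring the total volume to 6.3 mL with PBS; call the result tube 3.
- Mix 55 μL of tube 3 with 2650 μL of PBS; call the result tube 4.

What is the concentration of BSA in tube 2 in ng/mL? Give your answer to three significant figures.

8.27 × 10^5 ng/mL

Step 1: 120 μL brought to 1200 μL → factor 1200/120 = 10
Step 2: 420 μL + 850 μL = 1270 μL total → factor 1270/420 = 3.0238
Dilution factor through tube 2 = 10 × 3.0238 = 30.238
[tube 2] = 25.0 mg/mL / 30.238 = 0.8268 mg/mL = 8.27 × 10^5 ng/mL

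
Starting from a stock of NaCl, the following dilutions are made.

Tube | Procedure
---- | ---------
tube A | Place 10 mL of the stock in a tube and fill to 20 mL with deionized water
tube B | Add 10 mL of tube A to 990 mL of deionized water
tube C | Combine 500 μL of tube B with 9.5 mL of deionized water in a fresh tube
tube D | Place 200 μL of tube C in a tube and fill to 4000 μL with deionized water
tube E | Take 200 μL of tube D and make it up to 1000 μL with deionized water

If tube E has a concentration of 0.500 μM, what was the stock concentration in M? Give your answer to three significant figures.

0.200 M

Step 1: 10 mL brought to 20 mL → factor 20/10 = 2
Step 2: 10 mL + 990 mL = 1000 mL total → factor 1000/10 = 100
Step 3: 500 μL + 9.5 mL = 10000 μL total → factor 10000/500 = 20
Step 4: 200 μL brought to 4000 μL → factor 4000/200 = 20
Step 5: 200 μL brought to 1000 μL → factor 1000/200 = 5
Overall dilution factor = 2 × 100 × 20 × 20 × 5 = 4 × 10^5
Stock = 0.500 μM × 4 × 10^5 = 2.000 × 10^5 μM = 0.200 M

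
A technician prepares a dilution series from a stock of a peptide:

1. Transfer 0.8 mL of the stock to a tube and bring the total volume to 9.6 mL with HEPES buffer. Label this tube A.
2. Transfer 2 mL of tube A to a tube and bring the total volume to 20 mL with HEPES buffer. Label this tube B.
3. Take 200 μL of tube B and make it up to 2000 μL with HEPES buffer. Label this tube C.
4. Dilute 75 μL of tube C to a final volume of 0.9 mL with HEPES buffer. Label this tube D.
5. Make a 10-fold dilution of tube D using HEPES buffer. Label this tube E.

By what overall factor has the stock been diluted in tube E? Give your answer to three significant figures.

1.44 × 10^5

Step 1: 0.8 mL brought to 9.6 mL → factor 9.6/0.8 = 12
Step 2: 2 mL brought to 20 mL → factor 20/2 = 10
Step 3: 200 μL brought to 2000 μL → factor 2000/200 = 10
Step 4: 75 μL brought to 0.9 mL → factor 900/75 = 12
Step 5: 10-fold → factor 10
Overall dilution factor = 12 × 10 × 10 × 12 × 10 = 1.44 × 10^5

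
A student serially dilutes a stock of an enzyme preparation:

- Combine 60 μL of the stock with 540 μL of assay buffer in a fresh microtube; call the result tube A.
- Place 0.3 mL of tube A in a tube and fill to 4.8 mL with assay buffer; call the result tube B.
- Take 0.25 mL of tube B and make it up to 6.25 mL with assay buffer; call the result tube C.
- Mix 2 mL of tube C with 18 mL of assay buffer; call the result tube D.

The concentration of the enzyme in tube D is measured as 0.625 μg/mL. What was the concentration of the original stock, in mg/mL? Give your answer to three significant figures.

Step 1: 60 μL + 540 μL = 600 μL total → factor 600/60 = 10
Step 2: 0.3 mL brought to 4.8 mL → factor 4.8/0.3 = 16
Step 3: 0.25 mL brought to 6.25 mL → factor 6.25/0.25 = 25
Step 4: 2 mL + 18 mL = 20 mL total → factor 20/2 = 10
Overall dilution factor = 10 × 16 × 25 × 10 = 40000
Stock = 0.625 μg/mL × 40000 = 2.500 × 10^4 μg/mL = 25.0 mg/mL

25.0 mg/mL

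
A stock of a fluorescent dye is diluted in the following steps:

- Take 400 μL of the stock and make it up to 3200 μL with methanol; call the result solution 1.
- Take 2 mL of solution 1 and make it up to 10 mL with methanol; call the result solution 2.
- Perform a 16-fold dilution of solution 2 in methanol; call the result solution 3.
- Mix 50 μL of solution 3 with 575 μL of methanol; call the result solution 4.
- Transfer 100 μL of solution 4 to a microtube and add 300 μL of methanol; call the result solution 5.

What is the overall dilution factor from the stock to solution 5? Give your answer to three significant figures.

Step 1: 400 μL brought to 3200 μL → factor 3200/400 = 8
Step 2: 2 mL brought to 10 mL → factor 10/2 = 5
Step 3: 16-fold → factor 16
Step 4: 50 μL + 575 μL = 625 μL total → factor 625/50 = 12.5
Step 5: 100 μL + 300 μL = 400 μL total → factor 400/100 = 4
Overall dilution factor = 8 × 5 × 16 × 12.5 × 4 = 32000

3.20 × 10^4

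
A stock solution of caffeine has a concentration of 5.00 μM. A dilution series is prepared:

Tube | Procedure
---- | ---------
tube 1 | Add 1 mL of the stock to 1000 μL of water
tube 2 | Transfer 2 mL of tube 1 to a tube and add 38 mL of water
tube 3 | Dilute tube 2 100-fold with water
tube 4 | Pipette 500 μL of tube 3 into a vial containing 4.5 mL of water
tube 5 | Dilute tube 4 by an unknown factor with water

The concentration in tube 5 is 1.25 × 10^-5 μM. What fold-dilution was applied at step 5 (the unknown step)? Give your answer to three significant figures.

Step 1: 1 mL + 1000 μL = 2 mL total → factor 2/1 = 2
Step 2: 2 mL + 38 mL = 40 mL total → factor 40/2 = 20
Step 3: 100-fold → factor 100
Step 4: 500 μL + 4.5 mL = 5000 μL total → factor 5000/500 = 10
Step 5: unknown factor x
Product of known-step factors = 40000
Overall factor = 5.00 μM / (1.25 × 10^-5 μM) = 4 × 10^5
x = 4 × 10^5 / 40000 = 10.0

10.0-fold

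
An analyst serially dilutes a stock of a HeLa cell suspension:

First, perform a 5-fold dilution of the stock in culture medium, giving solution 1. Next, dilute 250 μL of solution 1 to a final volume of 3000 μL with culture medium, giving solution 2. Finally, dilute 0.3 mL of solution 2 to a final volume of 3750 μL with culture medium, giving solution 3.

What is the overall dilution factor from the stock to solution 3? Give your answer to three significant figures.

750

Step 1: 5-fold → factor 5
Step 2: 250 μL brought to 3000 μL → factor 3000/250 = 12
Step 3: 0.3 mL brought to 3750 μL → factor 3.75/0.3 = 12.5
Overall dilution factor = 5 × 12 × 12.5 = 750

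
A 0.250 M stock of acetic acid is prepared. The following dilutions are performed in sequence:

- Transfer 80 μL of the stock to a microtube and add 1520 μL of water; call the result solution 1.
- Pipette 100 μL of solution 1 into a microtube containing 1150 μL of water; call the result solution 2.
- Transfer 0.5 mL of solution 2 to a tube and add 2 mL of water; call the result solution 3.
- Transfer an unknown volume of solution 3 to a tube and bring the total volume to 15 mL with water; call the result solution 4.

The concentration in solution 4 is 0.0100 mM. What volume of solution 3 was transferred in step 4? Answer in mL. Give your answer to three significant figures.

0.750 mL

Step 1: 80 μL + 1520 μL = 1600 μL total → factor 1600/80 = 20
Step 2: 100 μL + 1150 μL = 1250 μL total → factor 1250/100 = 12.5
Step 3: 0.5 mL + 2 mL = 2.5 mL total → factor 2.5/0.5 = 5
Step 4: v brought to 15 mL → factor = 15 mL/v
Product of known-step factors = 1250
Overall factor = 0.250 M / (0.0100 mM) = 25000
Step-4 factor = 25000 / 1250 = 20
v = 15 mL / 20 = 0.750 mL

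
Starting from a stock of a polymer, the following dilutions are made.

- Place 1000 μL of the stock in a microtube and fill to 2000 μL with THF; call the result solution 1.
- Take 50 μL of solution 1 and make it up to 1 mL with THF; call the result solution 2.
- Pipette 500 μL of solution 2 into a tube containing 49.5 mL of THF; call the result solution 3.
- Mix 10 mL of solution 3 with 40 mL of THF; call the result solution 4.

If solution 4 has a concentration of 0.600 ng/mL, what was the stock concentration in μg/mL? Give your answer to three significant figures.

Step 1: 1000 μL brought to 2000 μL → factor 2000/1000 = 2
Step 2: 50 μL brought to 1 mL → factor 1000/50 = 20
Step 3: 500 μL + 49.5 mL = 50000 μL total → factor 50000/500 = 100
Step 4: 10 mL + 40 mL = 50 mL total → factor 50/10 = 5
Overall dilution factor = 2 × 20 × 100 × 5 = 20000
Stock = 0.600 ng/mL × 20000 = 1.200 × 10^4 ng/mL = 12.0 μg/mL

12.0 μg/mL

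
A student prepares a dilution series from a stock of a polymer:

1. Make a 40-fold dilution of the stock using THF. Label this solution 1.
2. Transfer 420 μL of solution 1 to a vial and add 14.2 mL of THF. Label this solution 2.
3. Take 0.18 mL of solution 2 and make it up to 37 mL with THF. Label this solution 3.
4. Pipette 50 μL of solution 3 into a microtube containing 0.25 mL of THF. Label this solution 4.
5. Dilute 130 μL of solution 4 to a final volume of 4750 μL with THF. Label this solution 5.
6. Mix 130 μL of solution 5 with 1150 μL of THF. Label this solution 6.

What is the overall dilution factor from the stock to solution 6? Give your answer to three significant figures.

Step 1: 40-fold → factor 40
Step 2: 420 μL + 14.2 mL = 14620 μL total → factor 14620/420 = 34.81
Step 3: 0.18 mL brought to 37 mL → factor 37/0.18 = 205.56
Step 4: 50 μL + 0.25 mL = 300 μL total → factor 300/50 = 6
Step 5: 130 μL brought to 4750 μL → factor 4750/130 = 36.538
Step 6: 130 μL + 1150 μL = 1280 μL total → factor 1280/130 = 9.8462
Overall dilution factor = 40 × 34.81 × 205.56 × 6 × 36.538 × 9.8462 = 6.1781 × 10^8

6.18 × 10^8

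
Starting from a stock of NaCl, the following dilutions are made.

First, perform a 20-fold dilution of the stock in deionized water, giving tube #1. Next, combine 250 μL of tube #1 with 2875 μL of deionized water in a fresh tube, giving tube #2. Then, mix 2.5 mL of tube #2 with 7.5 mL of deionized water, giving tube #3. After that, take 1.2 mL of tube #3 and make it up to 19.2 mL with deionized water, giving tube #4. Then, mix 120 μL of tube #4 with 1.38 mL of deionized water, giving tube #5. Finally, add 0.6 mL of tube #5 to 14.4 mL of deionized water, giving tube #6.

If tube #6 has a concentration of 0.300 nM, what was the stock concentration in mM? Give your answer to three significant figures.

Step 1: 20-fold → factor 20
Step 2: 250 μL + 2875 μL = 3125 μL total → factor 3125/250 = 12.5
Step 3: 2.5 mL + 7.5 mL = 10 mL total → factor 10/2.5 = 4
Step 4: 1.2 mL brought to 19.2 mL → factor 19.2/1.2 = 16
Step 5: 120 μL + 1.38 mL = 1500 μL total → factor 1500/120 = 12.5
Step 6: 0.6 mL + 14.4 mL = 15 mL total → factor 15/0.6 = 25
Overall dilution factor = 20 × 12.5 × 4 × 16 × 12.5 × 25 = 5 × 10^6
Stock = 0.300 nM × 5 × 10^6 = 1.500 × 10^6 nM = 1.50 mM

1.50 mM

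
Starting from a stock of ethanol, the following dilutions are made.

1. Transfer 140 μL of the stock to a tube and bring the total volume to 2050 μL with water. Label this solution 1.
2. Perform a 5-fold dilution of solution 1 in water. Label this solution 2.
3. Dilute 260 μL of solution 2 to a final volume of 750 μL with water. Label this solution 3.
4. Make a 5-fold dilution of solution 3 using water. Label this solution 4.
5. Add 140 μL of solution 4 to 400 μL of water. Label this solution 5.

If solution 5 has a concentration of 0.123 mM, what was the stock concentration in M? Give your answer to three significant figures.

0.501 M

Step 1: 140 μL brought to 2050 μL → factor 2050/140 = 14.643
Step 2: 5-fold → factor 5
Step 3: 260 μL brought to 750 μL → factor 750/260 = 2.8846
Step 4: 5-fold → factor 5
Step 5: 140 μL + 400 μL = 540 μL total → factor 540/140 = 3.8571
Overall dilution factor = 14.643 × 5 × 2.8846 × 5 × 3.8571 = 4073
Stock = 0.123 mM × 4073 = 501.0 mM = 0.501 M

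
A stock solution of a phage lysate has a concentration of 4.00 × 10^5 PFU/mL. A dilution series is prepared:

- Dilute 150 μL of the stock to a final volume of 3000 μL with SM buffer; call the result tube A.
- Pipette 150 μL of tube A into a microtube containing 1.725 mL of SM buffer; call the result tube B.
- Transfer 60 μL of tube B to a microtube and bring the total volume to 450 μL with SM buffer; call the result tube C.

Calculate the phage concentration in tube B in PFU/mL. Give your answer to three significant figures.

1.60 × 10^3 PFU/mL

Step 1: 150 μL brought to 3000 μL → factor 3000/150 = 20
Step 2: 150 μL + 1.725 mL = 1875 μL total → factor 1875/150 = 12.5
Dilution factor through tube B = 20 × 12.5 = 250
[tube B] = 4.00 × 10^5 PFU/mL / 250 = 1.60 × 10^3 PFU/mL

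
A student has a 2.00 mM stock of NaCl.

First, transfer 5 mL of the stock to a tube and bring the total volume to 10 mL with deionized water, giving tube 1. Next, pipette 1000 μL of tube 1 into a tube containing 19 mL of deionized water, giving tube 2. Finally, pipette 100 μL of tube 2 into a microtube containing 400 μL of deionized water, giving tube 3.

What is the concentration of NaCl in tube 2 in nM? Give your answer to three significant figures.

Step 1: 5 mL brought to 10 mL → factor 10/5 = 2
Step 2: 1000 μL + 19 mL = 20000 μL total → factor 20000/1000 = 20
Dilution factor through tube 2 = 2 × 20 = 40
[tube 2] = 2.00 mM / 40 = 0.05000 mM = 5.00 × 10^4 nM

5.00 × 10^4 nM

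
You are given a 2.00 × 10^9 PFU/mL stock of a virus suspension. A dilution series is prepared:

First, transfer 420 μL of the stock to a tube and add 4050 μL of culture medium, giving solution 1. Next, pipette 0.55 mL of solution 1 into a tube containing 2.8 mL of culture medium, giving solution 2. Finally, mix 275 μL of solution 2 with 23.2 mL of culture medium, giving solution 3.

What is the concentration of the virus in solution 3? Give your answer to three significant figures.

Step 1: 420 μL + 4050 μL = 4470 μL total → factor 4470/420 = 10.643
Step 2: 0.55 mL + 2.8 mL = 3.35 mL total → factor 3.35/0.55 = 6.0909
Step 3: 275 μL + 23.2 mL = 23475 μL total → factor 23475/275 = 85.364
Overall dilution factor = 10.643 × 6.0909 × 85.364 = 5533.7
Final = 2.00 × 10^9 PFU/mL / 5533.7 = 3.61 × 10^5 PFU/mL

3.61 × 10^5 PFU/mL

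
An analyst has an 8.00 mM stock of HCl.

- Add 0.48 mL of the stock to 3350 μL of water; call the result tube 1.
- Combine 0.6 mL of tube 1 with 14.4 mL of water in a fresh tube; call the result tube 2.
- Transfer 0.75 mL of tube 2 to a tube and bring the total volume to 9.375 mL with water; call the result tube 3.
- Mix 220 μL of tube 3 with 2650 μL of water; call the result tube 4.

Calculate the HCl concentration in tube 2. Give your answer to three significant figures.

Step 1: 0.48 mL + 3350 μL = 3.83 mL total → factor 3.83/0.48 = 7.9792
Step 2: 0.6 mL + 14.4 mL = 15 mL total → factor 15/0.6 = 25
Dilution factor through tube 2 = 7.9792 × 25 = 199.48
[tube 2] = 8.00 mM / 199.48 = 0.0401 mM

0.0401 mM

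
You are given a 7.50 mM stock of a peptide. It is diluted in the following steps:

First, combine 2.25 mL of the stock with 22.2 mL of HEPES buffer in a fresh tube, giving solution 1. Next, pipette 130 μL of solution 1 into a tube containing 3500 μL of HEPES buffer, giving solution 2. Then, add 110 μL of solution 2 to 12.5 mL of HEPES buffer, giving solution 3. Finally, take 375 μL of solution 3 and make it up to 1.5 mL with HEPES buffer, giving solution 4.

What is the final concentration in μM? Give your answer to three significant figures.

Step 1: 2.25 mL + 22.2 mL = 24.45 mL total → factor 24.45/2.25 = 10.867
Step 2: 130 μL + 3500 μL = 3630 μL total → factor 3630/130 = 27.923
Step 3: 110 μL + 12.5 mL = 12610 μL total → factor 12610/110 = 114.64
Step 4: 375 μL brought to 1.5 mL → factor 1500/375 = 4
Overall dilution factor = 10.867 × 27.923 × 114.64 × 4 = 1.3914 × 10^5
Final = 7.50 mM / 1.3914 × 10^5 = 5.390 × 10^-5 mM = 0.0539 μM

0.0539 μM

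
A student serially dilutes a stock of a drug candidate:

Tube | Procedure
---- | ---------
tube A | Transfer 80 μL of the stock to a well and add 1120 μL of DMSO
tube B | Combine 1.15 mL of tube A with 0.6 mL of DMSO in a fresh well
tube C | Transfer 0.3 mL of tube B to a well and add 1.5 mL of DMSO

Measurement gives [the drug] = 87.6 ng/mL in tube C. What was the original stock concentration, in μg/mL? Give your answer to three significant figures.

Step 1: 80 μL + 1120 μL = 1200 μL total → factor 1200/80 = 15
Step 2: 1.15 mL + 0.6 mL = 1.75 mL total → factor 1.75/1.15 = 1.5217
Step 3: 0.3 mL + 1.5 mL = 1.8 mL total → factor 1.8/0.3 = 6
Overall dilution factor = 15 × 1.5217 × 6 = 136.96
Stock = 87.6 ng/mL × 136.96 = 1.200 × 10^4 ng/mL = 12.0 μg/mL

12.0 μg/mL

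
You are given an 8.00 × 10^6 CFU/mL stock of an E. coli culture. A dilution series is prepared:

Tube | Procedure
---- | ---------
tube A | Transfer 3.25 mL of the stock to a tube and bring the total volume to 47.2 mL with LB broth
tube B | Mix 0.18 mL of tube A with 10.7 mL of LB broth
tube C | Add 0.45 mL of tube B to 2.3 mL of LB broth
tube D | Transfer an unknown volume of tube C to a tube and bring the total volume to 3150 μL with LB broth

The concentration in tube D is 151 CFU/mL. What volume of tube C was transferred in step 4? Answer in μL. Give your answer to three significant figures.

Step 1: 3.25 mL brought to 47.2 mL → factor 47.2/3.25 = 14.523
Step 2: 0.18 mL + 10.7 mL = 10.88 mL total → factor 10.88/0.18 = 60.444
Step 3: 0.45 mL + 2.3 mL = 2.75 mL total → factor 2.75/0.45 = 6.1111
Step 4: v brought to 3150 μL → factor = 3150 μL/v
Product of known-step factors = 5364.6
Overall factor = 8.00 × 10^6 CFU/mL / (151 CFU/mL) = 52980
Step-4 factor = 52980 / 5364.6 = 9.8759
v = 3150 μL / 9.8759 = 319 μL

319 μL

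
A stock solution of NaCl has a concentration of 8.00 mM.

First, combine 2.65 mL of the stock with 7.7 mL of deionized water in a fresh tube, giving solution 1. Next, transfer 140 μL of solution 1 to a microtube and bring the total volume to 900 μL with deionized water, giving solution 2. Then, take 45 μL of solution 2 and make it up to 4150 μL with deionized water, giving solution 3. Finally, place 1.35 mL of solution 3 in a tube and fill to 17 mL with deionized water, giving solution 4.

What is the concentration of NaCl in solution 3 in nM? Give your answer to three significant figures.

Step 1: 2.65 mL + 7.7 mL = 10.35 mL total → factor 10.35/2.65 = 3.9057
Step 2: 140 μL brought to 900 μL → factor 900/140 = 6.4286
Step 3: 45 μL brought to 4150 μL → factor 4150/45 = 92.222
Dilution factor through solution 3 = 3.9057 × 6.4286 × 92.222 = 2315.5
[solution 3] = 8.00 mM / 2315.5 = 0.003455 mM = 3.45 × 10^3 nM

3.45 × 10^3 nM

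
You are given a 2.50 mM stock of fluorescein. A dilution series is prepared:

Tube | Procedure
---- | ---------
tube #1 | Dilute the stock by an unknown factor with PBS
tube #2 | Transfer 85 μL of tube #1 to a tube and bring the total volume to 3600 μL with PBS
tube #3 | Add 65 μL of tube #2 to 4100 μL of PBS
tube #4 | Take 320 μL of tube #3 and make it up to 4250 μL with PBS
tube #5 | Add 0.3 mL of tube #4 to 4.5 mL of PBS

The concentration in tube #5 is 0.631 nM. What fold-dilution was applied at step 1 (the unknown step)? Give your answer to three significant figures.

6.87-fold

Step 1: unknown factor x
Step 2: 85 μL brought to 3600 μL → factor 3600/85 = 42.353
Step 3: 65 μL + 4100 μL = 4165 μL total → factor 4165/65 = 64.077
Step 4: 320 μL brought to 4250 μL → factor 4250/320 = 13.281
Step 5: 0.3 mL + 4.5 mL = 4.8 mL total → factor 4.8/0.3 = 16
Product of known-step factors = 5.7669 × 10^5
Overall factor = 2.50 mM / (0.631 nM) = 3.962 × 10^6
x = 3.962 × 10^6 / 5.7669 × 10^5 = 6.87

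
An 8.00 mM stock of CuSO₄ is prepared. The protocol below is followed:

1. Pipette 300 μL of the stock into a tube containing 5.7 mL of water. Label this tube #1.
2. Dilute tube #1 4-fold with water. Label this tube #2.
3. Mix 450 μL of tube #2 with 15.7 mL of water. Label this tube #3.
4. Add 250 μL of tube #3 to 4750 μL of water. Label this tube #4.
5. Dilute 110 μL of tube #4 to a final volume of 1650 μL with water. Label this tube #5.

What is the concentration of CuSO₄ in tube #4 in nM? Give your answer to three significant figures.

139 nM

Step 1: 300 μL + 5.7 mL = 6000 μL total → factor 6000/300 = 20
Step 2: 4-fold → factor 4
Step 3: 450 μL + 15.7 mL = 16150 μL total → factor 16150/450 = 35.889
Step 4: 250 μL + 4750 μL = 5000 μL total → factor 5000/250 = 20
Dilution factor through tube #4 = 20 × 4 × 35.889 × 20 = 57422
[tube #4] = 8.00 mM / 57422 = 0.0001393 mM = 139 nM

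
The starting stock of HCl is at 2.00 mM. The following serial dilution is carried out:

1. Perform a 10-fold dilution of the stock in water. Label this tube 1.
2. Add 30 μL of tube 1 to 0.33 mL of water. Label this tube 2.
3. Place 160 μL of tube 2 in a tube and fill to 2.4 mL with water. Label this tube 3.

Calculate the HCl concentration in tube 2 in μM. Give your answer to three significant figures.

16.7 μM

Step 1: 10-fold → factor 10
Step 2: 30 μL + 0.33 mL = 360 μL total → factor 360/30 = 12
Dilution factor through tube 2 = 10 × 12 = 120
[tube 2] = 2.00 mM / 120 = 0.01667 mM = 16.7 μM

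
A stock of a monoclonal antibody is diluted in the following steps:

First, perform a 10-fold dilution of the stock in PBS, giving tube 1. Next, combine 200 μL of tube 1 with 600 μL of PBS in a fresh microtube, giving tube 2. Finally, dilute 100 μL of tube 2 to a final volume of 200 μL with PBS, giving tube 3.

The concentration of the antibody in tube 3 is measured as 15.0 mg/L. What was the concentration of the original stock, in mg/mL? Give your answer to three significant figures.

Step 1: 10-fold → factor 10
Step 2: 200 μL + 600 μL = 800 μL total → factor 800/200 = 4
Step 3: 100 μL brought to 200 μL → factor 200/100 = 2
Overall dilution factor = 10 × 4 × 2 = 80
Stock = 15.0 mg/L × 80 = 1200 mg/L = 1.20 mg/mL

1.20 mg/mL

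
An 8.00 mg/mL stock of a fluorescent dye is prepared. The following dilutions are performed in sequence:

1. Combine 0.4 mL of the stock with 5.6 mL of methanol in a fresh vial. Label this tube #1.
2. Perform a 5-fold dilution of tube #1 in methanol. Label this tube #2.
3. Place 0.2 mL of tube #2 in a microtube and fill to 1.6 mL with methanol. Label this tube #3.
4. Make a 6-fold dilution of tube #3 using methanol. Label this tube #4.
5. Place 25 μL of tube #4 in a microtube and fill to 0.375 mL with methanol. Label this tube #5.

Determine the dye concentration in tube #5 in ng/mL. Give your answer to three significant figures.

148 ng/mL

Step 1: 0.4 mL + 5.6 mL = 6 mL total → factor 6/0.4 = 15
Step 2: 5-fold → factor 5
Step 3: 0.2 mL brought to 1.6 mL → factor 1.6/0.2 = 8
Step 4: 6-fold → factor 6
Step 5: 25 μL brought to 0.375 mL → factor 375/25 = 15
Overall dilution factor = 15 × 5 × 8 × 6 × 15 = 54000
Final = 8.00 mg/mL / 54000 = 0.0001481 mg/mL = 148 ng/mL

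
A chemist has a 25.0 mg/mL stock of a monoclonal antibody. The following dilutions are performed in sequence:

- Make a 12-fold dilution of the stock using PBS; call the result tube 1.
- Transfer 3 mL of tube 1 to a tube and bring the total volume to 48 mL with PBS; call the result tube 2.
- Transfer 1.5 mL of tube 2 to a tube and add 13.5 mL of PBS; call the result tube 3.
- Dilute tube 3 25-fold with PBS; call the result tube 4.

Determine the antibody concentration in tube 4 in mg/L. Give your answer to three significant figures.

Step 1: 12-fold → factor 12
Step 2: 3 mL brought to 48 mL → factor 48/3 = 16
Step 3: 1.5 mL + 13.5 mL = 15 mL total → factor 15/1.5 = 10
Step 4: 25-fold → factor 25
Overall dilution factor = 12 × 16 × 10 × 25 = 48000
Final = 25.0 mg/mL / 48000 = 0.0005208 mg/mL = 0.521 mg/L

0.521 mg/L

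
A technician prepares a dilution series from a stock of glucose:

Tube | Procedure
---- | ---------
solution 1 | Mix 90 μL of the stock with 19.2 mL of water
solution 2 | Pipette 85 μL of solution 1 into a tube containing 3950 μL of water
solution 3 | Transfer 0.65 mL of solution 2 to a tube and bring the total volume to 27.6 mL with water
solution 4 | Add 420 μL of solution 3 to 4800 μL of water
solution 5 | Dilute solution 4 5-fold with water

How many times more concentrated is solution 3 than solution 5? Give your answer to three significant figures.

62.1

Step 1: 90 μL + 19.2 mL = 19290 μL total → factor 19290/90 = 214.33
Step 2: 85 μL + 3950 μL = 4035 μL total → factor 4035/85 = 47.471
Step 3: 0.65 mL brought to 27.6 mL → factor 27.6/0.65 = 42.462
Step 4: 420 μL + 4800 μL = 5220 μL total → factor 5220/420 = 12.429
Step 5: 5-fold → factor 5
Dilution factor to solution 3 = 4.3203 × 10^5; to solution 5 = 2.6847 × 10^7
[solution 3]/[solution 5] = (factor to solution 5)/(factor to solution 3) = 2.6847 × 10^7/4.3203 × 10^5 = 62.1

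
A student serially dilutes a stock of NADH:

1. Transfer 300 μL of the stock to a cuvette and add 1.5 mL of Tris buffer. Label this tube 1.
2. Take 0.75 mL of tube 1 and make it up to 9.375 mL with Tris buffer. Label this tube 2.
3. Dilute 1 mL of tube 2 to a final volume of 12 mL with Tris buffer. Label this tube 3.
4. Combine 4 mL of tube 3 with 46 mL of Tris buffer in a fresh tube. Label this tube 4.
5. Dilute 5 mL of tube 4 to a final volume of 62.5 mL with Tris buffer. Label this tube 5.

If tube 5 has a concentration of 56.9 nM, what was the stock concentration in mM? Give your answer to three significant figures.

8.00 mM

Step 1: 300 μL + 1.5 mL = 1800 μL total → factor 1800/300 = 6
Step 2: 0.75 mL brought to 9.375 mL → factor 9.375/0.75 = 12.5
Step 3: 1 mL brought to 12 mL → factor 12/1 = 12
Step 4: 4 mL + 46 mL = 50 mL total → factor 50/4 = 12.5
Step 5: 5 mL brought to 62.5 mL → factor 62.5/5 = 12.5
Overall dilution factor = 6 × 12.5 × 12 × 12.5 × 12.5 = 1.4062 × 10^5
Stock = 56.9 nM × 1.4062 × 10^5 = 8.002 × 10^6 nM = 8.00 mM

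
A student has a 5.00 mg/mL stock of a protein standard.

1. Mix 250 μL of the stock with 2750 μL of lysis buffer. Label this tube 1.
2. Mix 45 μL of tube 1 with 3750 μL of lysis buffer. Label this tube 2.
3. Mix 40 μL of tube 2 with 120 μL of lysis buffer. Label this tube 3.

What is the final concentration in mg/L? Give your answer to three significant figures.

Step 1: 250 μL + 2750 μL = 3000 μL total → factor 3000/250 = 12
Step 2: 45 μL + 3750 μL = 3795 μL total → factor 3795/45 = 84.333
Step 3: 40 μL + 120 μL = 160 μL total → factor 160/40 = 4
Overall dilution factor = 12 × 84.333 × 4 = 4048
Final = 5.00 mg/mL / 4048 = 0.001235 mg/mL = 1.24 mg/L

1.24 mg/L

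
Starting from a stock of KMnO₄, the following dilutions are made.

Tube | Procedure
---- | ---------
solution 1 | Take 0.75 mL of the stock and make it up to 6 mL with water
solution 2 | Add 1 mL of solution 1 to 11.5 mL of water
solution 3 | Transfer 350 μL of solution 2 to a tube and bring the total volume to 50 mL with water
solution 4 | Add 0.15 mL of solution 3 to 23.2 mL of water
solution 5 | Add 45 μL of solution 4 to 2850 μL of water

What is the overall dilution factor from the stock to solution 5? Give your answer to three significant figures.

1.43 × 10^8

Step 1: 0.75 mL brought to 6 mL → factor 6/0.75 = 8
Step 2: 1 mL + 11.5 mL = 12.5 mL total → factor 12.5/1 = 12.5
Step 3: 350 μL brought to 50 mL → factor 50000/350 = 142.86
Step 4: 0.15 mL + 23.2 mL = 23.35 mL total → factor 23.35/0.15 = 155.67
Step 5: 45 μL + 2850 μL = 2895 μL total → factor 2895/45 = 64.333
Overall dilution factor = 8 × 12.5 × 142.86 × 155.67 × 64.333 = 1.4307 × 10^8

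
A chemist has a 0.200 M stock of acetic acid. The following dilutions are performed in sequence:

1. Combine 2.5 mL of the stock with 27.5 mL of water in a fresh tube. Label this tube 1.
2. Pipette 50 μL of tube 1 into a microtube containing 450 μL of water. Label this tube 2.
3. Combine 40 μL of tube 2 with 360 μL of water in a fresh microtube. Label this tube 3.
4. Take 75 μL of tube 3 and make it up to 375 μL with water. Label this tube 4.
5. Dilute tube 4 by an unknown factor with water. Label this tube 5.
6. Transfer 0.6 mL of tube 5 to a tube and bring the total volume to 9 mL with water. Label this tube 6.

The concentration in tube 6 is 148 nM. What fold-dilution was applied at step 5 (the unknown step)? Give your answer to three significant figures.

15.0-fold

Step 1: 2.5 mL + 27.5 mL = 30 mL total → factor 30/2.5 = 12
Step 2: 50 μL + 450 μL = 500 μL total → factor 500/50 = 10
Step 3: 40 μL + 360 μL = 400 μL total → factor 400/40 = 10
Step 4: 75 μL brought to 375 μL → factor 375/75 = 5
Step 5: unknown factor x
Step 6: 0.6 mL brought to 9 mL → factor 9/0.6 = 15
Product of known-step factors = 90000
Overall factor = 0.200 M / (148 nM) = 1.3514 × 10^6
x = 1.3514 × 10^6 / 90000 = 15.0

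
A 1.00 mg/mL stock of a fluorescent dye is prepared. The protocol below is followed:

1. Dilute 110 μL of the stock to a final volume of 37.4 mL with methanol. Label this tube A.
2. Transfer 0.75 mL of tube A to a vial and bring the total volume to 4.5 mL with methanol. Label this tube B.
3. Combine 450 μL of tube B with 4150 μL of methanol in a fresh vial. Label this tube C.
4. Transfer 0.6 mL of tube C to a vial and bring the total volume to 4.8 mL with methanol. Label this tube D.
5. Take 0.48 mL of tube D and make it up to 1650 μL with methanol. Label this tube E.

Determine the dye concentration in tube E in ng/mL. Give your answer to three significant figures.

1.74 ng/mL

Step 1: 110 μL brought to 37.4 mL → factor 37400/110 = 340
Step 2: 0.75 mL brought to 4.5 mL → factor 4.5/0.75 = 6
Step 3: 450 μL + 4150 μL = 4600 μL total → factor 4600/450 = 10.222
Step 4: 0.6 mL brought to 4.8 mL → factor 4.8/0.6 = 8
Step 5: 0.48 mL brought to 1650 μL → factor 1.65/0.48 = 3.4375
Overall dilution factor = 340 × 6 × 10.222 × 8 × 3.4375 = 5.7347 × 10^5
Final = 1.00 mg/mL / 5.7347 × 10^5 = 1.744 × 10^-6 mg/mL = 1.74 ng/mL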